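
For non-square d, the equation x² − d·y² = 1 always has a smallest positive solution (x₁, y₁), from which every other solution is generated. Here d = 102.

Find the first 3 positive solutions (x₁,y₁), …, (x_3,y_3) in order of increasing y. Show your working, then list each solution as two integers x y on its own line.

101 10
20401 2020
4120901 408030

√102 = [10; 10,20, …], period ℓ=2 (even) → k=1
k=0  a_k=10  p_k/q_k = 10/1
k=1  a_k=10  p_k/q_k = 101/10
fundamental: x₁=101, y₁=10  (since 10201 − 102·100 = 1)
k=2:  x_2 = 101·101+102·10·10 = 20401,  y_2 = 101·10+10·101 = 2020
k=3:  x_3 = 101·20401+102·10·2020 = 4120901,  y_3 = 101·2020+10·20401 = 408030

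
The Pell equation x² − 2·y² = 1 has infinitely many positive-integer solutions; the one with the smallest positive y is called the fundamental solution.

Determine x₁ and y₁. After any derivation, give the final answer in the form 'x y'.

3 2

√2 → a₀=1, period (2); ℓ=1 odd so k=1
a_0=1:  p_0=1·1+0=1,  q_0=1·0+1=1
a_1=2:  p_1=2·1+1=3,  q_1=2·1+0=2
(x₁, y₁) = (3, 2);  3² − 2·2² = 1 ✓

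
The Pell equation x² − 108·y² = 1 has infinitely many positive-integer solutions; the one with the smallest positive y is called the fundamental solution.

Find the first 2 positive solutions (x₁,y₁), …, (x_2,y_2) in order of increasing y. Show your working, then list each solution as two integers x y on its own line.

d=108: √d = [10; 2,1,1,4,1,1,2,20] (ℓ=8, even), read p_7/q_7
step 0: (10, 1)  from 10·(1,0) + (0,1)
…
step 4: (239, 23)  from 4·(52,5) + (31,3)
…
step 6: (530, 51)  from 1·(291,28) + (239,23)
step 7: (1351, 130)  from 2·(530,51) + (291,28)
fundamental: x₁=1351, y₁=130  (since 1825201 − 108·16900 = 1)
k=2:  x_2 = 1351·1351+108·130·130 = 3650401,  y_2 = 1351·130+130·1351 = 351260

1351 130
3650401 351260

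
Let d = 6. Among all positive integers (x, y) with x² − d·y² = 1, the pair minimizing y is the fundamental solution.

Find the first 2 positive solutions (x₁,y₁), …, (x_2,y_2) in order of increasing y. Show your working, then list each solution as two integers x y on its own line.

5 2
49 20

√6 → a₀=2, period (2,4); ℓ=2 even so k=1
a_0=2:  p_0=2·1+0=2,  q_0=2·0+1=1
a_1=2:  p_1=2·2+1=5,  q_1=2·1+0=2
fundamental: x₁=5, y₁=2  (since 25 − 6·4 = 1)
(x_2, y_2) = (5·5 + 6·2·2, 5·2 + 2·5) = (49, 20)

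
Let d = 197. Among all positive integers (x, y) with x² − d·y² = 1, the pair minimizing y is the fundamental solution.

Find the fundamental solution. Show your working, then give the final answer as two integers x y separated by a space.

393 28

[14; 28] for √197; ℓ=1 ⇒ convergent index 1
a_0=14:  p_0=14·1+0=14,  q_0=14·0+1=1
a_1=28:  p_1=28·14+1=393,  q_1=28·1+0=28
→ (393, 28).  Check: 393²=154449, 197·28²=154448, difference 1.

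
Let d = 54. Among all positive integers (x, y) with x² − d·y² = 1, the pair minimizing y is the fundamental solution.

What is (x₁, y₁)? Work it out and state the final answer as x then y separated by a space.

485 66

√54 = [7; 2,1,6,1,2,14, …], period ℓ=6 (even) → k=5
i=0: a=7 ⇒ p=7, q=1
i=1: a=2 ⇒ p=15, q=2
i=2: a=1 ⇒ p=22, q=3
i=3: a=6 ⇒ p=147, q=20
i=4: a=1 ⇒ p=169, q=23
i=5: a=2 ⇒ p=485, q=66
(x₁, y₁) = (485, 66);  485² − 54·66² = 1 ✓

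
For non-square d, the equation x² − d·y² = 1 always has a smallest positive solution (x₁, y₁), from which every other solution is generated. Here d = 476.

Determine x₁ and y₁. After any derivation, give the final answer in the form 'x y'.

√476 → a₀=21, period (1,4,2,10,2,4,1,42); ℓ=8 even so k=7
a_0=21:  p_0=21·1+0=21,  q_0=21·0+1=1
a_1=1:  p_1=1·21+1=22,  q_1=1·1+0=1
…
a_4=10:  p_4=10·240+109=2509,  q_4=10·11+5=115
…
a_6=4:  p_6=4·5258+2509=23541,  q_6=4·241+115=1079
a_7=1:  p_7=1·23541+5258=28799,  q_7=1·1079+241=1320
→ (28799, 1320).  Check: 28799²=829382401, 476·1320²=829382400, difference 1.

28799 1320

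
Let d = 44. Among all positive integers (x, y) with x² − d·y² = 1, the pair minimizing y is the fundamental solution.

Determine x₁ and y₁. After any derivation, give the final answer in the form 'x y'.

[6; 1,1,1,2,1,1,1,12] for √44; ℓ=8 ⇒ convergent index 7
a_0=6:  p_0=6·1+0=6,  q_0=6·0+1=1
a_1=1:  p_1=1·6+1=7,  q_1=1·1+0=1
a_2=1:  p_2=1·7+6=13,  q_2=1·1+1=2
a_3=1:  p_3=1·13+7=20,  q_3=1·2+1=3
a_4=2:  p_4=2·20+13=53,  q_4=2·3+2=8
a_5=1:  p_5=1·53+20=73,  q_5=1·8+3=11
a_6=1:  p_6=1·73+53=126,  q_6=1·11+8=19
a_7=1:  p_7=1·126+73=199,  q_7=1·19+11=30
→ (199, 30).  Check: 199²=39601, 44·30²=39600, difference 1.

199 30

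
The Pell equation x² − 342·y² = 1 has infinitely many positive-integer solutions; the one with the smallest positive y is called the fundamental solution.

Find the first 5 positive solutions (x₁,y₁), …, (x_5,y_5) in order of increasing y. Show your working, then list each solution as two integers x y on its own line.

37 2
2737 148
202501 10950
14982337 810152
1108490437 59940298

d=342: √d = [18; 2,36] (ℓ=2, even), read p_1/q_1
step 0: (18, 1)  from 18·(1,0) + (0,1)
step 1: (37, 2)  from 2·(18,1) + (1,0)
fundamental: x₁=37, y₁=2  (since 1369 − 342·4 = 1)
k=2:  x_2 = 37·37+342·2·2 = 2737,  y_2 = 37·2+2·37 = 148
k=3:  x_3 = 37·2737+342·2·148 = 202501,  y_3 = 37·148+2·2737 = 10950
k=4:  x_4 = 37·202501+342·2·10950 = 14982337,  y_4 = 37·10950+2·202501 = 810152
k=5:  x_5 = 37·14982337+342·2·810152 = 1108490437,  y_5 = 37·810152+2·14982337 = 59940298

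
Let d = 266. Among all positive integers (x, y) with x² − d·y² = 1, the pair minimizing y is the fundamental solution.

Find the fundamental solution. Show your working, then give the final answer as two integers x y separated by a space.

685 42

√266 = [16; 3,4,3,32, …], period ℓ=4 (even) → k=3
a_0=16:  p_0=16·1+0=16,  q_0=16·0+1=1
a_1=3:  p_1=3·16+1=49,  q_1=3·1+0=3
a_2=4:  p_2=4·49+16=212,  q_2=4·3+1=13
a_3=3:  p_3=3·212+49=685,  q_3=3·13+3=42
→ (685, 42).  Check: 685²=469225, 266·42²=469224, difference 1.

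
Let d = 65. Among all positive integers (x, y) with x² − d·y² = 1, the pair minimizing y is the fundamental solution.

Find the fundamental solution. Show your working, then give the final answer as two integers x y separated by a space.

129 16

√65 = [8; 16, …], period ℓ=1 (odd) → k=1
i=0: a=8 ⇒ p=8, q=1
i=1: a=16 ⇒ p=129, q=16
→ (129, 16).  Check: 129²=16641, 65·16²=16640, difference 1.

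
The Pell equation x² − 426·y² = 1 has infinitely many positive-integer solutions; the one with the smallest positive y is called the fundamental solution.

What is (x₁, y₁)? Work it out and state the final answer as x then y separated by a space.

88751 4300

√426 = [20; 1,1,1,3,2,6,2,3,1,1,1,40, …], period ℓ=12 (even) → k=11
a_0=20:  p_0=20·1+0=20,  q_0=20·0+1=1
…
a_3=1:  p_3=1·41+21=62,  q_3=1·2+1=3
a_4=3:  p_4=3·62+41=227,  q_4=3·3+2=11
…
a_6=6:  p_6=6·516+227=3323,  q_6=6·25+11=161
a_7=2:  p_7=2·3323+516=7162,  q_7=2·161+25=347
…
a_10=1:  p_10=1·31971+24809=56780,  q_10=1·1549+1202=2751
a_11=1:  p_11=1·56780+31971=88751,  q_11=1·2751+1549=4300
fundamental: x₁=88751, y₁=4300  (since 7876740001 − 426·18490000 = 1)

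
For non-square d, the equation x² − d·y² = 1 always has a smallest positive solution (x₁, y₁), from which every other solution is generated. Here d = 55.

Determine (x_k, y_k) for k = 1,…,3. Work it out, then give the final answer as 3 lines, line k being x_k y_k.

89 12
15841 2136
2819609 380196

[7; 2,2,2,14] for √55; ℓ=4 ⇒ convergent index 3
k=0  a_k=7  p_k/q_k = 7/1
k=1  a_k=2  p_k/q_k = 15/2
k=2  a_k=2  p_k/q_k = 37/5
k=3  a_k=2  p_k/q_k = 89/12
→ (89, 12).  Check: 89²=7921, 55·12²=7920, difference 1.
(89+12√55)^2 = 15841 + 2136√55
(89+12√55)^3 = 2819609 + 380196√55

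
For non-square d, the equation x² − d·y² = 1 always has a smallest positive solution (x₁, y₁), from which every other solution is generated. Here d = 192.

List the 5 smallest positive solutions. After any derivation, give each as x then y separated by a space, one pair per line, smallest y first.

97 7
18817 1358
3650401 263445
708158977 51106972
137379191137 9914489123

√192 = [13; 1,5,1,26, …], period ℓ=4 (even) → k=3
step 0: (13, 1)  from 13·(1,0) + (0,1)
…
step 2: (83, 6)  from 5·(14,1) + (13,1)
step 3: (97, 7)  from 1·(83,6) + (14,1)
→ (97, 7).  Check: 97²=9409, 192·7²=9408, difference 1.
(97+7√192)^2 = 18817 + 1358√192
(97+7√192)^3 = 3650401 + 263445√192
(97+7√192)^4 = 708158977 + 51106972√192
(97+7√192)^5 = 137379191137 + 9914489123√192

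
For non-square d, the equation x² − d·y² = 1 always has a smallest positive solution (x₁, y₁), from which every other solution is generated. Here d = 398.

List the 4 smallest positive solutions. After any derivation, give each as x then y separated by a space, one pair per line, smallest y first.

√398 = [19; 1,18,1,38, …], period ℓ=4 (even) → k=3
a_0=19:  p_0=19·1+0=19,  q_0=19·0+1=1
a_1=1:  p_1=1·19+1=20,  q_1=1·1+0=1
a_2=18:  p_2=18·20+19=379,  q_2=18·1+1=19
a_3=1:  p_3=1·379+20=399,  q_3=1·19+1=20
fundamental: x₁=399, y₁=20  (since 159201 − 398·400 = 1)
k=2:  x_2 = 399·399+398·20·20 = 318401,  y_2 = 399·20+20·399 = 15960
k=3:  x_3 = 399·318401+398·20·15960 = 254083599,  y_3 = 399·15960+20·318401 = 12736060
k=4:  x_4 = 399·254083599+398·20·12736060 = 202758393601,  y_4 = 399·12736060+20·254083599 = 10163359920

399 20
318401 15960
254083599 12736060
202758393601 10163359920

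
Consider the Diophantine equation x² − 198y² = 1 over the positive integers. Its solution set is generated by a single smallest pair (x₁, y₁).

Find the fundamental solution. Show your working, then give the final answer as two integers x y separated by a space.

197 14

[14; 14,28] for √198; ℓ=2 ⇒ convergent index 1
k=0  a_k=14  p_k/q_k = 14/1
k=1  a_k=14  p_k/q_k = 197/14
→ (197, 14).  Check: 197²=38809, 198·14²=38808, difference 1.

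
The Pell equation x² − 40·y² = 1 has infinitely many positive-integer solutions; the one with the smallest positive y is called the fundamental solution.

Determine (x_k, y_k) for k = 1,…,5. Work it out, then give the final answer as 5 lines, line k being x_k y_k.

19 3
721 114
27379 4329
1039681 164388
39480499 6242415

d=40: √d = [6; 3,12] (ℓ=2, even), read p_1/q_1
i=0: a=6 ⇒ p=6, q=1
i=1: a=3 ⇒ p=19, q=3
fundamental: x₁=19, y₁=3  (since 361 − 40·9 = 1)
(19+3√40)^2 = 721 + 114√40
(19+3√40)^3 = 27379 + 4329√40
(19+3√40)^4 = 1039681 + 164388√40
(19+3√40)^5 = 39480499 + 6242415√40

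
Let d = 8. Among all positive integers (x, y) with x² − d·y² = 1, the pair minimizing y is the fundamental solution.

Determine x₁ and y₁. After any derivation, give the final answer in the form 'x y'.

3 1

[2; 1,4] for √8; ℓ=2 ⇒ convergent index 1
i=0: a=2 ⇒ p=2, q=1
i=1: a=1 ⇒ p=3, q=1
fundamental: x₁=3, y₁=1  (since 9 − 8·1 = 1)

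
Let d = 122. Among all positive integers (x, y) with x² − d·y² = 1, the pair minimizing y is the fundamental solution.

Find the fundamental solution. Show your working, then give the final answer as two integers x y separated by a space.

√122 → a₀=11, period (22); ℓ=1 odd so k=1
a_0=11:  p_0=11·1+0=11,  q_0=11·0+1=1
a_1=22:  p_1=22·11+1=243,  q_1=22·1+0=22
fundamental: x₁=243, y₁=22  (since 59049 − 122·484 = 1)

243 22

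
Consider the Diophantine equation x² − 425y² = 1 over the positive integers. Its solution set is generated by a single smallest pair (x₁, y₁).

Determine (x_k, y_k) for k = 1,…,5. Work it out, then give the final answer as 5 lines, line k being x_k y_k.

143649 6968
41270070401 2001892464
11856808685922849 575139701115304
3406437421806992601601 165236485849022716128
978662658398448551768841249 47472111910877388597026840

d=425: √d = [20; 1,1,1,1,1,1,40] (ℓ=7, odd), read p_13/q_13
a_0=20:  p_0=20·1+0=20,  q_0=20·0+1=1
…
a_5=1:  p_5=1·103+62=165,  q_5=1·5+3=8
…
a_9=1:  p_9=1·11153+10885=22038,  q_9=1·541+528=1069
…
a_12=1:  p_12=1·55229+33191=88420,  q_12=1·2679+1610=4289
a_13=1:  p_13=1·88420+55229=143649,  q_13=1·4289+2679=6968
(x₁, y₁) = (143649, 6968);  143649² − 425·6968² = 1 ✓
(143649+6968√425)^2 = 41270070401 + 2001892464√425
(143649+6968√425)^3 = 11856808685922849 + 575139701115304√425
(143649+6968√425)^4 = 3406437421806992601601 + 165236485849022716128√425
(143649+6968√425)^5 = 978662658398448551768841249 + 47472111910877388597026840√425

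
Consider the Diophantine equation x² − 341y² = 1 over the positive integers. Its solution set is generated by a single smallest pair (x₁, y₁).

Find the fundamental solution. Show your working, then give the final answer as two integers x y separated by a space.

10626551 575460

√341 = [18; 2,6,1,8,2,…,6,2,36, …], period ℓ=14 (even) → k=13
a_0=18:  p_0=18·1+0=18,  q_0=18·0+1=1
a_1=2:  p_1=2·18+1=37,  q_1=2·1+0=2
…
a_4=8:  p_4=8·277+240=2456,  q_4=8·15+13=133
…
a_7=2:  p_7=2·7645+5189=20479,  q_7=2·414+281=1109
a_8=1:  p_8=1·20479+7645=28124,  q_8=1·1109+414=1523
…
a_11=1:  p_11=1·641940+76727=718667,  q_11=1·34763+4155=38918
a_12=6:  p_12=6·718667+641940=4953942,  q_12=6·38918+34763=268271
a_13=2:  p_13=2·4953942+718667=10626551,  q_13=2·268271+38918=575460
fundamental: x₁=10626551, y₁=575460  (since 112923586155601 − 341·331154211600 = 1)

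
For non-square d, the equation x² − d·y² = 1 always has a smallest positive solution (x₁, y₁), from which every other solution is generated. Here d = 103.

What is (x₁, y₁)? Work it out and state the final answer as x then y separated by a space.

227528 22419

√103 → a₀=10, period (6,1,2,1,1,9,1,1,2,1,6,20); ℓ=12 even so k=11
i=0: a=10 ⇒ p=10, q=1
…
i=7: a=1 ⇒ p=5044, q=497
…
i=10: a=1 ⇒ p=33877, q=3338
i=11: a=6 ⇒ p=227528, q=22419
fundamental: x₁=227528, y₁=22419  (since 51768990784 − 103·502611561 = 1)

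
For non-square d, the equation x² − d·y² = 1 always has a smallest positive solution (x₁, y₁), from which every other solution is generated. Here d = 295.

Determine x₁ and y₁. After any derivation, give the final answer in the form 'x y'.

2024999 117900

d=295: √d = [17; 5,1,2,3,2,6,2,3,2,1,5,34] (ℓ=12, even), read p_11/q_11
i=0: a=17 ⇒ p=17, q=1
…
i=4: a=3 ⇒ p=979, q=57
i=5: a=2 ⇒ p=2250, q=131
…
i=7: a=2 ⇒ p=31208, q=1817
…
i=10: a=1 ⇒ p=355517, q=20699
i=11: a=5 ⇒ p=2024999, q=117900
→ (2024999, 117900).  Check: 2024999²=4100620950001, 295·117900²=4100620950000, difference 1.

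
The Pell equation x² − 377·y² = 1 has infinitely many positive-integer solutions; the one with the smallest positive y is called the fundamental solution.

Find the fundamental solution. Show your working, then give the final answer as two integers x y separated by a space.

233 12

[19; 2,2,2,38] for √377; ℓ=4 ⇒ convergent index 3
a_0=19:  p_0=19·1+0=19,  q_0=19·0+1=1
a_1=2:  p_1=2·19+1=39,  q_1=2·1+0=2
a_2=2:  p_2=2·39+19=97,  q_2=2·2+1=5
a_3=2:  p_3=2·97+39=233,  q_3=2·5+2=12
→ (233, 12).  Check: 233²=54289, 377·12²=54288, difference 1.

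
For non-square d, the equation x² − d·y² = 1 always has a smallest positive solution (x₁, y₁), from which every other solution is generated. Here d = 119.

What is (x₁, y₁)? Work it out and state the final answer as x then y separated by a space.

d=119: √d = [10; 1,9,1,20] (ℓ=4, even), read p_3/q_3
k=0  a_k=10  p_k/q_k = 10/1
k=1  a_k=1  p_k/q_k = 11/1
k=2  a_k=9  p_k/q_k = 109/10
k=3  a_k=1  p_k/q_k = 120/11
(x₁, y₁) = (120, 11);  120² − 119·11² = 1 ✓

120 11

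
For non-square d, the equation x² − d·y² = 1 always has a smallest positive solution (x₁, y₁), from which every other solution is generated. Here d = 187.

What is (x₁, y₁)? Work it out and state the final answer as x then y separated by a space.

1682 123

√187 → a₀=13, period (1,2,13,2,1,26); ℓ=6 even so k=5
i=0: a=13 ⇒ p=13, q=1
i=1: a=1 ⇒ p=14, q=1
…
i=4: a=2 ⇒ p=1135, q=83
i=5: a=1 ⇒ p=1682, q=123
fundamental: x₁=1682, y₁=123  (since 2829124 − 187·15129 = 1)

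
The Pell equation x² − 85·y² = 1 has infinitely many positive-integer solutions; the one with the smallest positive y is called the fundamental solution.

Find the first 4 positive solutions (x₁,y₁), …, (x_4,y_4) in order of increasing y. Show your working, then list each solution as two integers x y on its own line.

285769 30996
163327842721 17715391848
93348068572789129 10125019625991228
53351968415791425367681 5786833466982059076816

√85 = [9; 4,1,1,4,18, …], period ℓ=5 (odd) → k=9
i=0: a=9 ⇒ p=9, q=1
…
i=7: a=1 ⇒ p=34813, q=3776
i=8: a=1 ⇒ p=62739, q=6805
i=9: a=4 ⇒ p=285769, q=30996
fundamental: x₁=285769, y₁=30996  (since 81663921361 − 85·960752016 = 1)
(x_2, y_2) = (285769·285769 + 85·30996·30996, 285769·30996 + 30996·285769) = (163327842721, 17715391848)
(x_3, y_3) = (285769·163327842721 + 85·30996·17715391848, 285769·17715391848 + 30996·163327842721) = (93348068572789129, 10125019625991228)
(x_4, y_4) = (285769·93348068572789129 + 85·30996·10125019625991228, 285769·10125019625991228 + 30996·93348068572789129) = (53351968415791425367681, 5786833466982059076816)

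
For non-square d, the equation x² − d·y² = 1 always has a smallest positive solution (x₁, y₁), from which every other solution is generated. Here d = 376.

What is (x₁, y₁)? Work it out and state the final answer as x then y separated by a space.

2143295 110532

d=376: √d = [19; 2,1,1,3,1,…,1,2,38] (ℓ=16, even), read p_15/q_15
a_0=19:  p_0=19·1+0=19,  q_0=19·0+1=1
a_1=2:  p_1=2·19+1=39,  q_1=2·1+0=2
a_2=1:  p_2=1·39+19=58,  q_2=1·2+1=3
a_3=1:  p_3=1·58+39=97,  q_3=1·3+2=5
a_4=3:  p_4=3·97+58=349,  q_4=3·5+3=18
a_5=1:  p_5=1·349+97=446,  q_5=1·18+5=23
a_6=2:  p_6=2·446+349=1241,  q_6=2·23+18=64
a_7=2:  p_7=2·1241+446=2928,  q_7=2·64+23=151
a_8=4:  p_8=4·2928+1241=12953,  q_8=4·151+64=668
a_9=2:  p_9=2·12953+2928=28834,  q_9=2·668+151=1487
a_10=2:  p_10=2·28834+12953=70621,  q_10=2·1487+668=3642
a_11=1:  p_11=1·70621+28834=99455,  q_11=1·3642+1487=5129
…
a_13=1:  p_13=1·368986+99455=468441,  q_13=1·19029+5129=24158
a_14=1:  p_14=1·468441+368986=837427,  q_14=1·24158+19029=43187
a_15=2:  p_15=2·837427+468441=2143295,  q_15=2·43187+24158=110532
fundamental: x₁=2143295, y₁=110532  (since 4593713457025 − 376·12217323024 = 1)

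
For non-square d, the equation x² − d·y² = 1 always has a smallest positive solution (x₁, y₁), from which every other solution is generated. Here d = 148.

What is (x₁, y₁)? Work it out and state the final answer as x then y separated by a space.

√148 = [12; 6,24, …], period ℓ=2 (even) → k=1
i=0: a=12 ⇒ p=12, q=1
i=1: a=6 ⇒ p=73, q=6
fundamental: x₁=73, y₁=6  (since 5329 − 148·36 = 1)

73 6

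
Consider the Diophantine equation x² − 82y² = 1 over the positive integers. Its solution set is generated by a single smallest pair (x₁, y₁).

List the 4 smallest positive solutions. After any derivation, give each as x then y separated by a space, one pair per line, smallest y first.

d=82: √d = [9; 18] (ℓ=1, odd), read p_1/q_1
step 0: (9, 1)  from 9·(1,0) + (0,1)
step 1: (163, 18)  from 18·(9,1) + (1,0)
(x₁, y₁) = (163, 18);  163² − 82·18² = 1 ✓
n=2: (163,18)∘(163,18) = (163·163+82·18·18, 163·18+18·163) = (53137,5868)
n=3: (53137,5868)∘(163,18) = (163·53137+82·18·5868, 163·5868+18·53137) = (17322499,1912950)
n=4: (17322499,1912950)∘(163,18) = (163·17322499+82·18·1912950, 163·1912950+18·17322499) = (5647081537,623615832)

163 18
53137 5868
17322499 1912950
5647081537 623615832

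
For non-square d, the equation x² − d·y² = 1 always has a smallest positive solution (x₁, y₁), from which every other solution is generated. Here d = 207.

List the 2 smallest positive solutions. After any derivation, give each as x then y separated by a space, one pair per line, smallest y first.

1151 80
2649601 184160

√207 = [14; 2,1,1,2,1,1,2,28, …], period ℓ=8 (even) → k=7
step 0: (14, 1)  from 14·(1,0) + (0,1)
step 1: (29, 2)  from 2·(14,1) + (1,0)
step 2: (43, 3)  from 1·(29,2) + (14,1)
step 3: (72, 5)  from 1·(43,3) + (29,2)
step 4: (187, 13)  from 2·(72,5) + (43,3)
step 5: (259, 18)  from 1·(187,13) + (72,5)
step 6: (446, 31)  from 1·(259,18) + (187,13)
step 7: (1151, 80)  from 2·(446,31) + (259,18)
fundamental: x₁=1151, y₁=80  (since 1324801 − 207·6400 = 1)
n=2: (1151,80)∘(1151,80) = (1151·1151+207·80·80, 1151·80+80·1151) = (2649601,184160)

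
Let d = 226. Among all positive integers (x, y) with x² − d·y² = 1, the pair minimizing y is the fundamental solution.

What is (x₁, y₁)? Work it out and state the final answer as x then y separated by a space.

451 30

d=226: √d = [15; 30] (ℓ=1, odd), read p_1/q_1
a_0=15:  p_0=15·1+0=15,  q_0=15·0+1=1
a_1=30:  p_1=30·15+1=451,  q_1=30·1+0=30
fundamental: x₁=451, y₁=30  (since 203401 − 226·900 = 1)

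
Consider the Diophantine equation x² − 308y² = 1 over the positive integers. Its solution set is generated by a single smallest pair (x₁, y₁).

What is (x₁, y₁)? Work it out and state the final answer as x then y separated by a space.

d=308: √d = [17; 1,1,4,1,1,34] (ℓ=6, even), read p_5/q_5
k=0  a_k=17  p_k/q_k = 17/1
…
k=4  a_k=1  p_k/q_k = 193/11
k=5  a_k=1  p_k/q_k = 351/20
fundamental: x₁=351, y₁=20  (since 123201 − 308·400 = 1)

351 20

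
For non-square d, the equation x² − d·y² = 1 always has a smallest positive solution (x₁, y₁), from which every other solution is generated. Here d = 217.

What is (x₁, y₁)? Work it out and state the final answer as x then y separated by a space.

3844063 260952

[14; 1,2,1,2,1,…,2,1,28] for √217; ℓ=16 ⇒ convergent index 15
i=0: a=14 ⇒ p=14, q=1
i=1: a=1 ⇒ p=15, q=1
i=2: a=2 ⇒ p=44, q=3
i=3: a=1 ⇒ p=59, q=4
…
i=6: a=1 ⇒ p=383, q=26
i=7: a=9 ⇒ p=3668, q=249
…
i=9: a=9 ⇒ p=139163, q=9447
…
i=12: a=2 ⇒ p=740980, q=50301
i=13: a=1 ⇒ p=1034361, q=70217
i=14: a=2 ⇒ p=2809702, q=190735
i=15: a=1 ⇒ p=3844063, q=260952
→ (3844063, 260952).  Check: 3844063²=14776820347969, 217·260952²=14776820347968, difference 1.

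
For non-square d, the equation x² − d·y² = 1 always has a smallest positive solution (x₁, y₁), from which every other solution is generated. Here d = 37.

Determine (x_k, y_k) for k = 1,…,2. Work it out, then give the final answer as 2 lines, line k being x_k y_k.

√37 = [6; 12, …], period ℓ=1 (odd) → k=1
a_0=6:  p_0=6·1+0=6,  q_0=6·0+1=1
a_1=12:  p_1=12·6+1=73,  q_1=12·1+0=12
(x₁, y₁) = (73, 12);  73² − 37·12² = 1 ✓
n=2: (73,12)∘(73,12) = (73·73+37·12·12, 73·12+12·73) = (10657,1752)

73 12
10657 1752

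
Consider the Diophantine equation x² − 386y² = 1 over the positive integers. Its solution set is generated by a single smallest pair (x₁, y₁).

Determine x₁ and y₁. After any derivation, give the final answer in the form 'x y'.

111555 5678

√386 → a₀=19, period (1,1,1,4,1,18,1,4,1,1,1,38); ℓ=12 even so k=11
k=0  a_k=19  p_k/q_k = 19/1
k=1  a_k=1  p_k/q_k = 20/1
…
k=7  a_k=1  p_k/q_k = 6621/337
…
k=10  a_k=1  p_k/q_k = 72163/3673
k=11  a_k=1  p_k/q_k = 111555/5678
→ (111555, 5678).  Check: 111555²=12444518025, 386·5678²=12444518024, difference 1.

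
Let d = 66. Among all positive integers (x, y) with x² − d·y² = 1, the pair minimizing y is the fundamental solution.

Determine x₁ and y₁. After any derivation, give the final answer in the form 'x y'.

65 8

√66 = [8; 8,16, …], period ℓ=2 (even) → k=1
k=0  a_k=8  p_k/q_k = 8/1
k=1  a_k=8  p_k/q_k = 65/8
→ (65, 8).  Check: 65²=4225, 66·8²=4224, difference 1.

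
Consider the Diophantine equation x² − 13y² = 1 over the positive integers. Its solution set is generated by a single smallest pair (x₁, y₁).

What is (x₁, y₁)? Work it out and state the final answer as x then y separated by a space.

[3; 1,1,1,1,6] for √13; ℓ=5 ⇒ convergent index 9
k=0  a_k=3  p_k/q_k = 3/1
k=1  a_k=1  p_k/q_k = 4/1
k=2  a_k=1  p_k/q_k = 7/2
k=3  a_k=1  p_k/q_k = 11/3
k=4  a_k=1  p_k/q_k = 18/5
k=5  a_k=6  p_k/q_k = 119/33
k=6  a_k=1  p_k/q_k = 137/38
k=7  a_k=1  p_k/q_k = 256/71
k=8  a_k=1  p_k/q_k = 393/109
k=9  a_k=1  p_k/q_k = 649/180
(x₁, y₁) = (649, 180);  649² − 13·180² = 1 ✓

649 180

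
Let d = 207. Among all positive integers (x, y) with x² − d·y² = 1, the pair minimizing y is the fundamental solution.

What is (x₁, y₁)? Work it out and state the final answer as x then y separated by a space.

1151 80

√207 = [14; 2,1,1,2,1,1,2,28, …], period ℓ=8 (even) → k=7
a_0=14:  p_0=14·1+0=14,  q_0=14·0+1=1
…
a_3=1:  p_3=1·43+29=72,  q_3=1·3+2=5
a_4=2:  p_4=2·72+43=187,  q_4=2·5+3=13
a_5=1:  p_5=1·187+72=259,  q_5=1·13+5=18
a_6=1:  p_6=1·259+187=446,  q_6=1·18+13=31
a_7=2:  p_7=2·446+259=1151,  q_7=2·31+18=80
fundamental: x₁=1151, y₁=80  (since 1324801 − 207·6400 = 1)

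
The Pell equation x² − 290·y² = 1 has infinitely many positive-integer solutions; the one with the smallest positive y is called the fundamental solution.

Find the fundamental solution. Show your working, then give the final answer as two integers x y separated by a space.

579 34

[17; 34] for √290; ℓ=1 ⇒ convergent index 1
step 0: (17, 1)  from 17·(1,0) + (0,1)
step 1: (579, 34)  from 34·(17,1) + (1,0)
→ (579, 34).  Check: 579²=335241, 290·34²=335240, difference 1.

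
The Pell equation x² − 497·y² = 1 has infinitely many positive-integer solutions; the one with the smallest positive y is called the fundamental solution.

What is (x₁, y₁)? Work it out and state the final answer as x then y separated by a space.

√497 → a₀=22, period (3,2,2,5,6,5,2,2,3,44); ℓ=10 even so k=9
step 0: (22, 1)  from 22·(1,0) + (0,1)
step 1: (67, 3)  from 3·(22,1) + (1,0)
step 2: (156, 7)  from 2·(67,3) + (22,1)
step 3: (379, 17)  from 2·(156,7) + (67,3)
step 4: (2051, 92)  from 5·(379,17) + (156,7)
step 5: (12685, 569)  from 6·(2051,92) + (379,17)
step 6: (65476, 2937)  from 5·(12685,569) + (2051,92)
step 7: (143637, 6443)  from 2·(65476,2937) + (12685,569)
step 8: (352750, 15823)  from 2·(143637,6443) + (65476,2937)
step 9: (1201887, 53912)  from 3·(352750,15823) + (143637,6443)
fundamental: x₁=1201887, y₁=53912  (since 1444532360769 − 497·2906503744 = 1)

1201887 53912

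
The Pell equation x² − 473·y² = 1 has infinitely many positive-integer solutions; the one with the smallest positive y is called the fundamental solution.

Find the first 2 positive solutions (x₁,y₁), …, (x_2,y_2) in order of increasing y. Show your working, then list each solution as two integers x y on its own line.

87 4
15137 696

√473 → a₀=21, period (1,2,1,42); ℓ=4 even so k=3
k=0  a_k=21  p_k/q_k = 21/1
k=1  a_k=1  p_k/q_k = 22/1
k=2  a_k=2  p_k/q_k = 65/3
k=3  a_k=1  p_k/q_k = 87/4
→ (87, 4).  Check: 87²=7569, 473·4²=7568, difference 1.
(x_2, y_2) = (87·87 + 473·4·4, 87·4 + 4·87) = (15137, 696)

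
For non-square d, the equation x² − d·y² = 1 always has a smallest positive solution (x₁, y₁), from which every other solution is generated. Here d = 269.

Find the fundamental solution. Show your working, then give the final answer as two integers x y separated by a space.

13449 820

[16; 2,2,32] for √269; ℓ=3 ⇒ convergent index 5
a_0=16:  p_0=16·1+0=16,  q_0=16·0+1=1
a_1=2:  p_1=2·16+1=33,  q_1=2·1+0=2
…
a_4=2:  p_4=2·2657+82=5396,  q_4=2·162+5=329
a_5=2:  p_5=2·5396+2657=13449,  q_5=2·329+162=820
(x₁, y₁) = (13449, 820);  13449² − 269·820² = 1 ✓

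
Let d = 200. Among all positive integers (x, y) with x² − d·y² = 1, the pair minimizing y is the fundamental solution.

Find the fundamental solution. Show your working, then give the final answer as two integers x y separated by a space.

√200 → a₀=14, period (7,28); ℓ=2 even so k=1
i=0: a=14 ⇒ p=14, q=1
i=1: a=7 ⇒ p=99, q=7
(x₁, y₁) = (99, 7);  99² − 200·7² = 1 ✓

99 7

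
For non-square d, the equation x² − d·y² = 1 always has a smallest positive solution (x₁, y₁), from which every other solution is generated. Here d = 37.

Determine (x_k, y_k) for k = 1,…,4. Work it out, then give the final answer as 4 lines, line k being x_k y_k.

73 12
10657 1752
1555849 255780
227143297 37342128

√37 → a₀=6, period (12); ℓ=1 odd so k=1
step 0: (6, 1)  from 6·(1,0) + (0,1)
step 1: (73, 12)  from 12·(6,1) + (1,0)
fundamental: x₁=73, y₁=12  (since 5329 − 37·144 = 1)
(x_2, y_2) = (73·73 + 37·12·12, 73·12 + 12·73) = (10657, 1752)
(x_3, y_3) = (73·10657 + 37·12·1752, 73·1752 + 12·10657) = (1555849, 255780)
(x_4, y_4) = (73·1555849 + 37·12·255780, 73·255780 + 12·1555849) = (227143297, 37342128)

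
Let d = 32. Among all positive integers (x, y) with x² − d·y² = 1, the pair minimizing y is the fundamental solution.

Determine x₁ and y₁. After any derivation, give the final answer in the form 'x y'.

17 3

√32 = [5; 1,1,1,10, …], period ℓ=4 (even) → k=3
i=0: a=5 ⇒ p=5, q=1
i=1: a=1 ⇒ p=6, q=1
i=2: a=1 ⇒ p=11, q=2
i=3: a=1 ⇒ p=17, q=3
fundamental: x₁=17, y₁=3  (since 289 − 32·9 = 1)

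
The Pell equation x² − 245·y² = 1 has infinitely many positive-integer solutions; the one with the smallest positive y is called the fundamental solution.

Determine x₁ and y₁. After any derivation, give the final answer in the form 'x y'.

√245 = [15; 1,1,1,7,6,7,1,1,1,30, …], period ℓ=10 (even) → k=9
k=0  a_k=15  p_k/q_k = 15/1
k=1  a_k=1  p_k/q_k = 16/1
k=2  a_k=1  p_k/q_k = 31/2
k=3  a_k=1  p_k/q_k = 47/3
k=4  a_k=7  p_k/q_k = 360/23
k=5  a_k=6  p_k/q_k = 2207/141
k=6  a_k=7  p_k/q_k = 15809/1010
k=7  a_k=1  p_k/q_k = 18016/1151
k=8  a_k=1  p_k/q_k = 33825/2161
k=9  a_k=1  p_k/q_k = 51841/3312
fundamental: x₁=51841, y₁=3312  (since 2687489281 − 245·10969344 = 1)

51841 3312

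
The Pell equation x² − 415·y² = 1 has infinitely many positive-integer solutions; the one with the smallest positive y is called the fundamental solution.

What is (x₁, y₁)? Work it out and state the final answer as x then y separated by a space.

d=415: √d = [20; 2,1,2,4,6,…,1,2,40] (ℓ=16, even), read p_15/q_15
step 0: (20, 1)  from 20·(1,0) + (0,1)
step 1: (41, 2)  from 2·(20,1) + (1,0)
…
step 4: (713, 35)  from 4·(163,8) + (61,3)
step 5: (4441, 218)  from 6·(713,35) + (163,8)
…
step 11: (508372, 24955)  from 6·(77473,3803) + (43534,2137)
step 12: (2110961, 103623)  from 4·(508372,24955) + (77473,3803)
step 13: (4730294, 232201)  from 2·(2110961,103623) + (508372,24955)
step 14: (6841255, 335824)  from 1·(4730294,232201) + (2110961,103623)
step 15: (18412804, 903849)  from 2·(6841255,335824) + (4730294,232201)
fundamental: x₁=18412804, y₁=903849  (since 339031351142416 − 415·816943014801 = 1)

18412804 903849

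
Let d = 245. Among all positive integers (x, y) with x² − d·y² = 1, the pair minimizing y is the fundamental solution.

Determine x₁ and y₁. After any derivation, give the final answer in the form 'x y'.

[15; 1,1,1,7,6,7,1,1,1,30] for √245; ℓ=10 ⇒ convergent index 9
k=0  a_k=15  p_k/q_k = 15/1
…
k=3  a_k=1  p_k/q_k = 47/3
…
k=6  a_k=7  p_k/q_k = 15809/1010
…
k=8  a_k=1  p_k/q_k = 33825/2161
k=9  a_k=1  p_k/q_k = 51841/3312
→ (51841, 3312).  Check: 51841²=2687489281, 245·3312²=2687489280, difference 1.

51841 3312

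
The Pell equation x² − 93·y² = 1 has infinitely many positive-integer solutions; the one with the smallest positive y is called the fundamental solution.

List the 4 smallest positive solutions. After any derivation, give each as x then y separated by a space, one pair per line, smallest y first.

12151 1260
295293601 30620520
7176225079351 744139875780
174396621583094401 18084087230585040

d=93: √d = [9; 1,1,1,4,6,4,1,1,1,18] (ℓ=10, even), read p_9/q_9
step 0: (9, 1)  from 9·(1,0) + (0,1)
…
step 3: (29, 3)  from 1·(19,2) + (10,1)
step 4: (135, 14)  from 4·(29,3) + (19,2)
…
step 8: (7821, 811)  from 1·(4330,449) + (3491,362)
step 9: (12151, 1260)  from 1·(7821,811) + (4330,449)
→ (12151, 1260).  Check: 12151²=147646801, 93·1260²=147646800, difference 1.
n=2: (12151,1260)∘(12151,1260) = (12151·12151+93·1260·1260, 12151·1260+1260·12151) = (295293601,30620520)
n=3: (295293601,30620520)∘(12151,1260) = (12151·295293601+93·1260·30620520, 12151·30620520+1260·295293601) = (7176225079351,744139875780)
n=4: (7176225079351,744139875780)∘(12151,1260) = (12151·7176225079351+93·1260·744139875780, 12151·744139875780+1260·7176225079351) = (174396621583094401,18084087230585040)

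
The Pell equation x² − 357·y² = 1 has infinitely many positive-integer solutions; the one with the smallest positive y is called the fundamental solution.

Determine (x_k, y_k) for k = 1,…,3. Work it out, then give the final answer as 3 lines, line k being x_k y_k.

√357 = [18; 1,8,2,8,1,36, …], period ℓ=6 (even) → k=5
a_0=18:  p_0=18·1+0=18,  q_0=18·0+1=1
a_1=1:  p_1=1·18+1=19,  q_1=1·1+0=1
…
a_4=8:  p_4=8·359+170=3042,  q_4=8·19+9=161
a_5=1:  p_5=1·3042+359=3401,  q_5=1·161+19=180
fundamental: x₁=3401, y₁=180  (since 11566801 − 357·32400 = 1)
(3401+180√357)^2 = 23133601 + 1224360√357
(3401+180√357)^3 = 157354750601 + 8328096540√357

3401 180
23133601 1224360
157354750601 8328096540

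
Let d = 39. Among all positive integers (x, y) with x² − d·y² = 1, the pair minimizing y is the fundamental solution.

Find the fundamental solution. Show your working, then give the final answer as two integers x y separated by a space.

25 4

d=39: √d = [6; 4,12] (ℓ=2, even), read p_1/q_1
step 0: (6, 1)  from 6·(1,0) + (0,1)
step 1: (25, 4)  from 4·(6,1) + (1,0)
(x₁, y₁) = (25, 4);  25² − 39·4² = 1 ✓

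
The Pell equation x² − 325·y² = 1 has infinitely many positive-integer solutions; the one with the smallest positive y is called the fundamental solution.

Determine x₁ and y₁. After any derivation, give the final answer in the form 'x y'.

[18; 36] for √325; ℓ=1 ⇒ convergent index 1
i=0: a=18 ⇒ p=18, q=1
i=1: a=36 ⇒ p=649, q=36
fundamental: x₁=649, y₁=36  (since 421201 − 325·1296 = 1)

649 36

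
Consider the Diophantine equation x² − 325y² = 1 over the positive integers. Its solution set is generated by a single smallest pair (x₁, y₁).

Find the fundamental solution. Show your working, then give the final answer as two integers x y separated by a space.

649 36

d=325: √d = [18; 36] (ℓ=1, odd), read p_1/q_1
step 0: (18, 1)  from 18·(1,0) + (0,1)
step 1: (649, 36)  from 36·(18,1) + (1,0)
(x₁, y₁) = (649, 36);  649² − 325·36² = 1 ✓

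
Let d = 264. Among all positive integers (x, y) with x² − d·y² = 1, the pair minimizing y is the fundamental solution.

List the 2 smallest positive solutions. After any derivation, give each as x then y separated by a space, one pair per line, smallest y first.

[16; 4,32] for √264; ℓ=2 ⇒ convergent index 1
i=0: a=16 ⇒ p=16, q=1
i=1: a=4 ⇒ p=65, q=4
(x₁, y₁) = (65, 4);  65² − 264·4² = 1 ✓
n=2: (65,4)∘(65,4) = (65·65+264·4·4, 65·4+4·65) = (8449,520)

65 4
8449 520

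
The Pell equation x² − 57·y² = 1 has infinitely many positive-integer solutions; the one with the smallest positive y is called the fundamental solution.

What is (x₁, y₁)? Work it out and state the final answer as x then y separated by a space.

√57 → a₀=7, period (1,1,4,1,1,14); ℓ=6 even so k=5
step 0: (7, 1)  from 7·(1,0) + (0,1)
…
step 2: (15, 2)  from 1·(8,1) + (7,1)
step 3: (68, 9)  from 4·(15,2) + (8,1)
step 4: (83, 11)  from 1·(68,9) + (15,2)
step 5: (151, 20)  from 1·(83,11) + (68,9)
(x₁, y₁) = (151, 20);  151² − 57·20² = 1 ✓

151 20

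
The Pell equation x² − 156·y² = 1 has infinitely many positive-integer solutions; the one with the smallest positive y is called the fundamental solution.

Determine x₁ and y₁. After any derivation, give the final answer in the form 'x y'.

25 2

d=156: √d = [12; 2,24] (ℓ=2, even), read p_1/q_1
step 0: (12, 1)  from 12·(1,0) + (0,1)
step 1: (25, 2)  from 2·(12,1) + (1,0)
→ (25, 2).  Check: 25²=625, 156·2²=624, difference 1.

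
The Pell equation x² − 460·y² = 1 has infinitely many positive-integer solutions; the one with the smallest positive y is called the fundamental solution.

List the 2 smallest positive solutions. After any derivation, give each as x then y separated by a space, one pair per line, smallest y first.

2535751 118230
12860066268001 599603681460

[21; 2,4,3,1,2,10,2,1,3,4,2,42] for √460; ℓ=12 ⇒ convergent index 11
k=0  a_k=21  p_k/q_k = 21/1
k=1  a_k=2  p_k/q_k = 43/2
k=2  a_k=4  p_k/q_k = 193/9
k=3  a_k=3  p_k/q_k = 622/29
…
k=7  a_k=2  p_k/q_k = 48922/2281
…
k=9  a_k=3  p_k/q_k = 265693/12388
k=10  a_k=4  p_k/q_k = 1135029/52921
k=11  a_k=2  p_k/q_k = 2535751/118230
→ (2535751, 118230).  Check: 2535751²=6430033134001, 460·118230²=6430033134000, difference 1.
(x_2, y_2) = (2535751·2535751 + 460·118230·118230, 2535751·118230 + 118230·2535751) = (12860066268001, 599603681460)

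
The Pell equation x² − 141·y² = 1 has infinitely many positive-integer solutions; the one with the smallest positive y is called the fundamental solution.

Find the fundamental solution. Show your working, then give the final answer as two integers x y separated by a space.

√141 → a₀=11, period (1,6,1,22); ℓ=4 even so k=3
a_0=11:  p_0=11·1+0=11,  q_0=11·0+1=1
…
a_2=6:  p_2=6·12+11=83,  q_2=6·1+1=7
a_3=1:  p_3=1·83+12=95,  q_3=1·7+1=8
fundamental: x₁=95, y₁=8  (since 9025 − 141·64 = 1)

95 8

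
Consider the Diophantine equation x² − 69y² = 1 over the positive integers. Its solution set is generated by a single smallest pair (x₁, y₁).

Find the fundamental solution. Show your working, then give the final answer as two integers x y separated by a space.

d=69: √d = [8; 3,3,1,4,1,3,3,16] (ℓ=8, even), read p_7/q_7
a_0=8:  p_0=8·1+0=8,  q_0=8·0+1=1
…
a_6=3:  p_6=3·623+515=2384,  q_6=3·75+62=287
a_7=3:  p_7=3·2384+623=7775,  q_7=3·287+75=936
→ (7775, 936).  Check: 7775²=60450625, 69·936²=60450624, difference 1.

7775 936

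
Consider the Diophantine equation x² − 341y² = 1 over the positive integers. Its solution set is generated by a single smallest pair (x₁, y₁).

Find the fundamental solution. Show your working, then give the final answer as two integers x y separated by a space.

10626551 575460

d=341: √d = [18; 2,6,1,8,2,…,6,2,36] (ℓ=14, even), read p_13/q_13
a_0=18:  p_0=18·1+0=18,  q_0=18·0+1=1
a_1=2:  p_1=2·18+1=37,  q_1=2·1+0=2
…
a_4=8:  p_4=8·277+240=2456,  q_4=8·15+13=133
…
a_7=2:  p_7=2·7645+5189=20479,  q_7=2·414+281=1109
…
a_9=2:  p_9=2·28124+20479=76727,  q_9=2·1523+1109=4155
a_10=8:  p_10=8·76727+28124=641940,  q_10=8·4155+1523=34763
…
a_12=6:  p_12=6·718667+641940=4953942,  q_12=6·38918+34763=268271
a_13=2:  p_13=2·4953942+718667=10626551,  q_13=2·268271+38918=575460
(x₁, y₁) = (10626551, 575460);  10626551² − 341·575460² = 1 ✓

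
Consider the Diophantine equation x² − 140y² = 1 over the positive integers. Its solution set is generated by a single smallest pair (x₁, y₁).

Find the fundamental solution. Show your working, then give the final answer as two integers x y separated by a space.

71 6

[11; 1,4,1,22] for √140; ℓ=4 ⇒ convergent index 3
step 0: (11, 1)  from 11·(1,0) + (0,1)
…
step 2: (59, 5)  from 4·(12,1) + (11,1)
step 3: (71, 6)  from 1·(59,5) + (12,1)
fundamental: x₁=71, y₁=6  (since 5041 − 140·36 = 1)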